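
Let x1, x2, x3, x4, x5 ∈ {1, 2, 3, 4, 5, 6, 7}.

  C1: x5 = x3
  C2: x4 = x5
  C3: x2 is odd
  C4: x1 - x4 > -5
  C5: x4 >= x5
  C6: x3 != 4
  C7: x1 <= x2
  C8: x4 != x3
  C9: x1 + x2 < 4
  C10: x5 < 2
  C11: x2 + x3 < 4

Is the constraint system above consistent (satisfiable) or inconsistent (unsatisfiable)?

Unsatisfiable

From constraints 1 and 2, x4 = x5 = x3, so x4 = x3. But constraint 8 says x4 ≠ x3. Contradiction.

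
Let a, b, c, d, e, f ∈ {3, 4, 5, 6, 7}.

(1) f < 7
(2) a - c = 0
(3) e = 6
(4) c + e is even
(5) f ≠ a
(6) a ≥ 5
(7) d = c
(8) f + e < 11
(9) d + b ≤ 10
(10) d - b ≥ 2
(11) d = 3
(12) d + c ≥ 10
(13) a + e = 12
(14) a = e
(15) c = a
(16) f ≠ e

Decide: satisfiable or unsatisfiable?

Constraint 11 fixes d = 3 and constraint 3 fixes e = 6. Constraints 7, 14, and 15 give d = c = a = e, so d = e. But 3 ≠ 6 — contradiction.

Unsatisfiable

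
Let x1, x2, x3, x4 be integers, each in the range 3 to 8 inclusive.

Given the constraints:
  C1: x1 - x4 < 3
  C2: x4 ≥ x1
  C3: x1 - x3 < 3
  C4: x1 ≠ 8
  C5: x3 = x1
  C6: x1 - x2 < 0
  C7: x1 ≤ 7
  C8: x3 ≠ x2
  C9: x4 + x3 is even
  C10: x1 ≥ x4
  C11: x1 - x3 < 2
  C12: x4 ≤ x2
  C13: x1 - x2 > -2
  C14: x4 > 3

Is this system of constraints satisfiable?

The assignment x1 = 7, x2 = 8, x3 = 7, x4 = 7 works:
  constraint 1 holds since x1 - x4 = 0.
  constraint 3 holds since x1 - x3 = 0.
The rest check out directly.

Satisfiable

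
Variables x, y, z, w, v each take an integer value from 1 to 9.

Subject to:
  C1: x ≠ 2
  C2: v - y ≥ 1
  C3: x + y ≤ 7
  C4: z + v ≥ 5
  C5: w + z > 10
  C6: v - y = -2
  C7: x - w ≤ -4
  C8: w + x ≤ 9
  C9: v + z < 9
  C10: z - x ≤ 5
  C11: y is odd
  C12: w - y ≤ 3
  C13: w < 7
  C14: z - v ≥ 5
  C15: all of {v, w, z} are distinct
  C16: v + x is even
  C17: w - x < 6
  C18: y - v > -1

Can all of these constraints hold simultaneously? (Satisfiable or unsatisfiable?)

Unsatisfiable

Constraints 2, 7, 10, 12, and 14 give x − z ≥ -5, z − v ≥ 5, v − y ≥ 1, y − w ≥ -3, w − x ≥ 4.
Adding all 5 inequalities: the left sides telescope to 0, and the right sides sum to (-5) + 5 + 1 + (-3) + 4 = 2. So 0 ≥ 2, which is false.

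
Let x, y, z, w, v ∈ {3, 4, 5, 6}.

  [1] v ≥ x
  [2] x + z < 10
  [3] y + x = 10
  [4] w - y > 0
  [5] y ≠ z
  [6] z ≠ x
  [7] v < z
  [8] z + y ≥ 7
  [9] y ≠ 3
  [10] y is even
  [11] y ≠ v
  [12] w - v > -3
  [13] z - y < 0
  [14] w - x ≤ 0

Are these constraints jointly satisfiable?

Constraints 1, 4, 7, 13, and 14 give v < z, z < y, y < w, w ≤ x, x ≤ v. Chaining: v < z < y < w ≤ x ≤ v, which forces v < v — impossible.

Unsatisfiable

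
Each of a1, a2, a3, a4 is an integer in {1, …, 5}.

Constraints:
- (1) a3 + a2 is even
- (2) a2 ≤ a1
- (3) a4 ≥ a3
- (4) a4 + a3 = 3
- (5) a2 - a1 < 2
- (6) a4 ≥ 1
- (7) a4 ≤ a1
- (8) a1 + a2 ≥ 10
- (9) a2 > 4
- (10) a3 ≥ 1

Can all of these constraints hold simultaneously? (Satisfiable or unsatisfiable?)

One satisfying assignment is a1 = 5, a2 = 5, a3 = 1, a4 = 2.
For the less obvious constraints — constraint 4: a4 + a3 = 3; constraint 5: a2 - a1 = 0; constraint 8: a1 + a2 = 10 — and the others hold by inspection.

Satisfiable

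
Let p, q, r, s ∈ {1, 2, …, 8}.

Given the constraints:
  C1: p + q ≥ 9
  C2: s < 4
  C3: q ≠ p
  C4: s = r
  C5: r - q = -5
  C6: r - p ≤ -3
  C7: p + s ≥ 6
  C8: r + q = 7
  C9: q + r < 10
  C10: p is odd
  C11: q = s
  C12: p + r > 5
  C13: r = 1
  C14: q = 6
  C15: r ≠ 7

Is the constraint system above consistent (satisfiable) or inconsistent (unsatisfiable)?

Unsatisfiable

Constraint 14 fixes q = 6 and constraint 13 fixes r = 1. Constraints 4 and 11 give q = s = r, so q = r. But 6 ≠ 1 — contradiction.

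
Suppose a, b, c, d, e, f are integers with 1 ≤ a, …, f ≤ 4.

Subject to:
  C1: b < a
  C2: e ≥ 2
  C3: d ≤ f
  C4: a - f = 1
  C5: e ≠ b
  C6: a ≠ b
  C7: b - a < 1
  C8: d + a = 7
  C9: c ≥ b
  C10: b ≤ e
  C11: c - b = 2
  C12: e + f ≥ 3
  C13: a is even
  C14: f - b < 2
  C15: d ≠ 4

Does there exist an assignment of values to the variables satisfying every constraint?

Try a = 4, b = 2, c = 4, d = 3, e = 3, f = 3.
Check constraint 4: a - f = 1; constraint 7: b - a = -2; constraint 8: d + a = 7. The remaining constraints are straightforward to verify.

Satisfiable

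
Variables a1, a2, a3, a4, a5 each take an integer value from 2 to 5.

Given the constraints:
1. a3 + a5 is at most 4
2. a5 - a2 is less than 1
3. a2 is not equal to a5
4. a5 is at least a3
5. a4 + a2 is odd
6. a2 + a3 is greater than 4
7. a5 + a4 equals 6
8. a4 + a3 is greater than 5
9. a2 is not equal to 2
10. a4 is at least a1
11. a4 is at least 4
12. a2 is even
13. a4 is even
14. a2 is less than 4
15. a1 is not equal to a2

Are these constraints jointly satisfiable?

Constraint 13 makes a4 even and constraint 12 makes a2 even, so a4 + a2 must be even. Constraint 5 says a4 + a2 is odd — contradiction.

Unsatisfiable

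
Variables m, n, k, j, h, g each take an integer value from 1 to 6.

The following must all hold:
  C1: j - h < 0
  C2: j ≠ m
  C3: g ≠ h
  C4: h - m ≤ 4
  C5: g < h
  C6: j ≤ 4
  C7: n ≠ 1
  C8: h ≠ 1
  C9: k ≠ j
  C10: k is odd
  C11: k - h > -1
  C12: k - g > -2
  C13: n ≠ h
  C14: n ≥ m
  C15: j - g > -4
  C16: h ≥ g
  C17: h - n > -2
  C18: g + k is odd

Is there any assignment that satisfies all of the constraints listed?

Take m = 1, n = 4, k = 5, j = 2, h = 5, g = 4. Then constraint 1: j - h = -3; constraint 4: h - m = 4; constraint 11: k - h = 0, and every other listed constraint is also met.

Satisfiable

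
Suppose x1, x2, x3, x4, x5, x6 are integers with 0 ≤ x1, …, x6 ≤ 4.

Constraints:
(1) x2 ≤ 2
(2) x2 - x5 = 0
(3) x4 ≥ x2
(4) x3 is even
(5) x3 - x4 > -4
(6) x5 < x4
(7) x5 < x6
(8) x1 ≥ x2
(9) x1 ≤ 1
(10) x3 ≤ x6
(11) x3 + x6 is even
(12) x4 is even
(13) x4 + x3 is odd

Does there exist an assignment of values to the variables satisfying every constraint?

Unsatisfiable

Constraint 12 makes x4 even and constraint 4 makes x3 even, so x4 + x3 must be even. Constraint 13 says x4 + x3 is odd — contradiction.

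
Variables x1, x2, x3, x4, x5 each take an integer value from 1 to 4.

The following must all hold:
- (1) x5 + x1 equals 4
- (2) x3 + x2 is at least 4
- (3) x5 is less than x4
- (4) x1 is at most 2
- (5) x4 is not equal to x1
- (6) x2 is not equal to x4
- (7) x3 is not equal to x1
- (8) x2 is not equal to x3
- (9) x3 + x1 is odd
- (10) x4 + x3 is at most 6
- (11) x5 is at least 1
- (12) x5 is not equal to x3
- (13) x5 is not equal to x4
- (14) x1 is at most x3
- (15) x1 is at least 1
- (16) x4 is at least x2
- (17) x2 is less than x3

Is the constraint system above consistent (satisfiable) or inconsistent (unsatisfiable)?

The assignment x1 = 2, x2 = 1, x3 = 3, x4 = 3, x5 = 2 works:
  constraint 1 holds since x5 + x1 = 4.
  constraint 2 holds since x3 + x2 = 4.
The rest check out directly.

Satisfiable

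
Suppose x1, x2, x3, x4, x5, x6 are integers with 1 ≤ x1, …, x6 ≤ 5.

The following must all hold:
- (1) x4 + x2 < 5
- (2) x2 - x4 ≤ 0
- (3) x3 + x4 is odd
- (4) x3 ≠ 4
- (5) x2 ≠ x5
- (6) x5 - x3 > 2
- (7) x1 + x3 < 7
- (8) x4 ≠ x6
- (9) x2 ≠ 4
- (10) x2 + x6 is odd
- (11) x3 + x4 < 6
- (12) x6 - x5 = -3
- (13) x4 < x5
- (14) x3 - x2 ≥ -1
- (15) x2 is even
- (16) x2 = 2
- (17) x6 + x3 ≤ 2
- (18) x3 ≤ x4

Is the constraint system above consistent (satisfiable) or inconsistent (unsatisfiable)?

Satisfiable

Setting (x1, x2, x3, x4, x5, x6) = (4, 2, 1, 2, 4, 1) satisfies everything: constraint 1: x4 + x2 = 4; constraint 2: x2 - x4 = 0, and the others follow.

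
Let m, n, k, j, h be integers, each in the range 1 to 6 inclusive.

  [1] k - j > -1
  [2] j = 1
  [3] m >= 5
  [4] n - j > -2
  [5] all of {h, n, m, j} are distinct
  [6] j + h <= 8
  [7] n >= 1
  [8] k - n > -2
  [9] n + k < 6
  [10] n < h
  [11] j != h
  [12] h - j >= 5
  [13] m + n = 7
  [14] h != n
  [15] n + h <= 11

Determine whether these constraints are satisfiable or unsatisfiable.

Satisfiable

Take m = 5, n = 2, k = 2, j = 1, h = 6. Then constraint 1: k - j = 1; constraint 4: n - j = 1, and every other listed constraint is also met.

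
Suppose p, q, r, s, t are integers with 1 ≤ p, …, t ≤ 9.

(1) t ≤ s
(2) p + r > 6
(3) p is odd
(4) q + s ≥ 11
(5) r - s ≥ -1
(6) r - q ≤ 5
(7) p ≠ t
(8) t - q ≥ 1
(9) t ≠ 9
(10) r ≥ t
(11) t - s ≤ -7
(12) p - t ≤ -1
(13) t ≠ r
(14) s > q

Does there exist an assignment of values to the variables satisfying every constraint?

Constraints 5, 6, 8, and 11 give s − t ≥ 7, t − q ≥ 1, q − r ≥ -5, r − s ≥ -1.
Adding all 4 inequalities: the left sides telescope to 0, and the right sides sum to 7 + 1 + (-5) + (-1) = 2. So 0 ≥ 2, which is false.

Unsatisfiable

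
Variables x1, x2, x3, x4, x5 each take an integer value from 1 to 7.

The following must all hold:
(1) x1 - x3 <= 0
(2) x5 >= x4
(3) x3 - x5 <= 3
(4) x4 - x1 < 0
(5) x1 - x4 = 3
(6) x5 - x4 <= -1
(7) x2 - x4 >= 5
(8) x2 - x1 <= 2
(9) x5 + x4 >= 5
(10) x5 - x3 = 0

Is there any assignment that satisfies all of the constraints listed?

Unsatisfiable

Constraints 1, 3, 6, 7, and 8 give x1 − x2 ≥ -2, x2 − x4 ≥ 5, x4 − x5 ≥ 1, x5 − x3 ≥ -3, x3 − x1 ≥ 0.
Adding all 5 inequalities: the left sides telescope to 0, and the right sides sum to (-2) + 5 + 1 + (-3) + 0 = 1. So 0 ≥ 1, which is false.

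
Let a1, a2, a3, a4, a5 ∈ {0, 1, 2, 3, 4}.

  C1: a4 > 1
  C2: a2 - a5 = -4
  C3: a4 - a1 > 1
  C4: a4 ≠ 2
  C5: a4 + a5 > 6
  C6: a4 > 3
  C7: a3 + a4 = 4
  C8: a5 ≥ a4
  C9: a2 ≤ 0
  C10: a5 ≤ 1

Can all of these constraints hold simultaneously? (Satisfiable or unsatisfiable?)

Unsatisfiable

From constraint 1: a4 ≥ 2. From constraints 8 and 10: a4 ≤ a5 and a5 ≤ 1, so a4 ≤ 1. But 1 < 2, so no value of a4 works.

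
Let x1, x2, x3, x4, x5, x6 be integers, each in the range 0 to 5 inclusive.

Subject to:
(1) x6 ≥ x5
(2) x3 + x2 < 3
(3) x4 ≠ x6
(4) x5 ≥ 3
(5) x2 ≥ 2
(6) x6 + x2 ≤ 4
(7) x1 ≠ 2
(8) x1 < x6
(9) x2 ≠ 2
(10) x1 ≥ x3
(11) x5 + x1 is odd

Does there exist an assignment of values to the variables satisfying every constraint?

Unsatisfiable

From constraints 1 and 4: x6 ≥ x5 ≥ 3. From constraint 5: x2 ≥ 2. Hence x6 + x2 ≥ 5. But constraint 6 requires x6 + x2 ≤ 4, and 4 < 5. Contradiction.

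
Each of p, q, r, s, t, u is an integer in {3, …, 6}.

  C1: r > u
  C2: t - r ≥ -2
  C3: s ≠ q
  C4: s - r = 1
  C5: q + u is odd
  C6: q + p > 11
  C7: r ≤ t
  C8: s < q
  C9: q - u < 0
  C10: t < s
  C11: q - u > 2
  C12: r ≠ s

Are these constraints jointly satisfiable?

Unsatisfiable

Constraints 1, 7, 8, 9, and 10 give u < r, r ≤ t, t < s, s < q, q < u. Chaining: u < r ≤ t < s < q < u, which forces u < u — impossible.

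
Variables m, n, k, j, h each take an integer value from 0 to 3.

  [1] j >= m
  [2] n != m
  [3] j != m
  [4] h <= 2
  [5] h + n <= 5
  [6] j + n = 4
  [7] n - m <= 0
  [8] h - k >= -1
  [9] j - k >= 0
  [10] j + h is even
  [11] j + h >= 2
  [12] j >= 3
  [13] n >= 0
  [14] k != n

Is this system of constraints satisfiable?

Satisfiable

Try m = 2, n = 1, k = 0, j = 3, h = 1.
Check constraint 5: h + n = 2; constraint 6: j + n = 4; constraint 7: n - m = -1. The remaining constraints are straightforward to verify.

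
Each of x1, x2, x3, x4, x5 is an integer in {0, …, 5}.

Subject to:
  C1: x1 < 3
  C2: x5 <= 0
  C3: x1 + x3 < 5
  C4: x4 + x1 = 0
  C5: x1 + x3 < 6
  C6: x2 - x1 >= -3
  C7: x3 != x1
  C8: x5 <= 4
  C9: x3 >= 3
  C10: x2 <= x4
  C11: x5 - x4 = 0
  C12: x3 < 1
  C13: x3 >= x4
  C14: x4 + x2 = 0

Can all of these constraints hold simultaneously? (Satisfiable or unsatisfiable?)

Unsatisfiable

From constraint 9: x3 ≥ 3. From constraint 12: x3 ≤ 0. But 0 < 3, so no value of x3 works.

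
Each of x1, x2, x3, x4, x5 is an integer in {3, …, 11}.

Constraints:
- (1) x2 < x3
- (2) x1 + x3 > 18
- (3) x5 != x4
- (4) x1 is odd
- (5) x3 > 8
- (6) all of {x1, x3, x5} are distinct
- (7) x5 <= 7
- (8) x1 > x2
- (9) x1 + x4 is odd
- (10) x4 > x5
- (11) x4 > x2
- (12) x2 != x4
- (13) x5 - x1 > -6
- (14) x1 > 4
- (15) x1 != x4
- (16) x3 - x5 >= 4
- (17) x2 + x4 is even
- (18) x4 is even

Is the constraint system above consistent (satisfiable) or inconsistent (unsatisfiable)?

Satisfiable

The assignment x1 = 9, x2 = 6, x3 = 10, x4 = 10, x5 = 6 works:
  constraint 2 holds since x1 + x3 = 19.
  constraint 13 holds since x5 - x1 = -3.
  constraint 16 holds since x3 - x5 = 4.
The rest check out directly.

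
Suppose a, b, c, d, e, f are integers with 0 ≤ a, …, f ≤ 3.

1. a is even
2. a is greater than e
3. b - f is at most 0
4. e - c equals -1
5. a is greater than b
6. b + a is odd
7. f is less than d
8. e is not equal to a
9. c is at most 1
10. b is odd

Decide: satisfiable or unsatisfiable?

Satisfiable

The assignment a = 2, b = 1, c = 1, d = 3, e = 0, f = 2 works:
  constraint 1 holds since a = 2 is even.
  constraint 3 holds since b - f = -1.
  constraint 4 holds since e - c = -1.
The rest check out directly.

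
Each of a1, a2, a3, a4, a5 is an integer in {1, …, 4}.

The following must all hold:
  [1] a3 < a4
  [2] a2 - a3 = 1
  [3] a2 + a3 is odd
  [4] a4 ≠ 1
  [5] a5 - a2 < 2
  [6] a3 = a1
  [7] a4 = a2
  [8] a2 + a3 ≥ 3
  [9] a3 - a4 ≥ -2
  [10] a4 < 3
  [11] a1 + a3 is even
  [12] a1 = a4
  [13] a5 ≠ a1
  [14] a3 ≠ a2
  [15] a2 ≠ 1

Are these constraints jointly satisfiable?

Unsatisfiable

From constraints 6, 7, and 12, a3 = a1 = a4 = a2, so a3 = a2. But constraint 14 says a3 ≠ a2. Contradiction.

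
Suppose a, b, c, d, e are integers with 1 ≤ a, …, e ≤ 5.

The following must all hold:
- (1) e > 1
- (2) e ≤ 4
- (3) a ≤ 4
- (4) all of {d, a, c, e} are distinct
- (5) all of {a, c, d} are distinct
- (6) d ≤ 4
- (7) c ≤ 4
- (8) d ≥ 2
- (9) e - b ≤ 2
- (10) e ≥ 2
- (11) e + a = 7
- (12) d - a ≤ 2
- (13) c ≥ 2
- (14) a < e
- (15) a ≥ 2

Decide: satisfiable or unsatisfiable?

Unsatisfiable

Constraints 2, 3, 6, 7, 8, 10, 13, and 15 confine each of d, a, c, e to the 3 values {2, …, 4}.
Constraint 4 requires all 4 of them to be distinct, but only 3 values are available — impossible by the pigeonhole principle.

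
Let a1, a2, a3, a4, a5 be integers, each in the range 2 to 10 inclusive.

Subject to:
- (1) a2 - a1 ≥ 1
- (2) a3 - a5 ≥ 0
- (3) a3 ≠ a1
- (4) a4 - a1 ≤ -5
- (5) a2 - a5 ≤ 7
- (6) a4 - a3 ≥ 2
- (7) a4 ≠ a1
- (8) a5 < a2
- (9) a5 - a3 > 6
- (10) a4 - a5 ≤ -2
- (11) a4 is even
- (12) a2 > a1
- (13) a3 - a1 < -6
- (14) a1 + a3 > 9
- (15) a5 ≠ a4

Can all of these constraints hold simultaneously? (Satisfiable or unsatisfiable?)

Constraints 1, 2, 4, 5, and 6 give a1 − a4 ≥ 5, a4 − a3 ≥ 2, a3 − a5 ≥ 0, a5 − a2 ≥ -7, a2 − a1 ≥ 1.
Adding all 5 inequalities: the left sides telescope to 0, and the right sides sum to 5 + 2 + 0 + (-7) + 1 = 1. So 0 ≥ 1, which is false.

Unsatisfiable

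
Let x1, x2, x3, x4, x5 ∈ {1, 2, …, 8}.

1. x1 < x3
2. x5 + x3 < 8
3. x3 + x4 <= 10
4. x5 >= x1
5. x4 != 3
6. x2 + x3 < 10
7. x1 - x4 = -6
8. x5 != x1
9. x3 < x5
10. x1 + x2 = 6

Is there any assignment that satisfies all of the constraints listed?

Satisfiable

Setting (x1, x2, x3, x4, x5) = (1, 5, 2, 7, 3) satisfies everything: constraint 2: x5 + x3 = 5; constraint 3: x3 + x4 = 9; constraint 6: x2 + x3 = 7, and the others follow.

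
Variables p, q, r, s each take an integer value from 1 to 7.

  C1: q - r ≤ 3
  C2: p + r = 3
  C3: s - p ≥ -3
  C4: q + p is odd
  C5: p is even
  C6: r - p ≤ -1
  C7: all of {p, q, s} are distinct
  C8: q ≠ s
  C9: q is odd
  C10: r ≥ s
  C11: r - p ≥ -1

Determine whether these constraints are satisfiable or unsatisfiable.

Satisfiable

Setting (p, q, r, s) = (2, 3, 1, 1) satisfies everything: constraint 1: q - r = 2; constraint 2: p + r = 3, and the others follow.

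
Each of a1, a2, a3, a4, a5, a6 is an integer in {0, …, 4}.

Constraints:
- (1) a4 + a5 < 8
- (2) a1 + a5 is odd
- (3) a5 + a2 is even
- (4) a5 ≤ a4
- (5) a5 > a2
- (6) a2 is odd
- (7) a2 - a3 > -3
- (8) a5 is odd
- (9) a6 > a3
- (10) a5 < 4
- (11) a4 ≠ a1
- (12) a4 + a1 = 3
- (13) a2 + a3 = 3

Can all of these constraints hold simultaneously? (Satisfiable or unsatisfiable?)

Satisfiable

One satisfying assignment is a1 = 0, a2 = 1, a3 = 2, a4 = 3, a5 = 3, a6 = 3.
For the less obvious constraints — constraint 1: a4 + a5 = 6; constraint 7: a2 - a3 = -1; constraint 12: a4 + a1 = 3 — and the others hold by inspection.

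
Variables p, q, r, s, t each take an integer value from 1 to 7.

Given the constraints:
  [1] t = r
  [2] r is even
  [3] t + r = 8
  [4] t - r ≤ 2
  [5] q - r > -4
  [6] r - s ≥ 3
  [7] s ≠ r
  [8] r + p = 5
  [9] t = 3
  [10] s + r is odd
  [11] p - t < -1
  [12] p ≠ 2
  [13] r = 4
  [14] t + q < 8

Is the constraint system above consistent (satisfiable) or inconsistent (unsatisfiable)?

Constraint 9 fixes t = 3 and constraint 13 fixes r = 4, but constraint 1 requires t = r. Since 3 ≠ 4, contradiction.

Unsatisfiable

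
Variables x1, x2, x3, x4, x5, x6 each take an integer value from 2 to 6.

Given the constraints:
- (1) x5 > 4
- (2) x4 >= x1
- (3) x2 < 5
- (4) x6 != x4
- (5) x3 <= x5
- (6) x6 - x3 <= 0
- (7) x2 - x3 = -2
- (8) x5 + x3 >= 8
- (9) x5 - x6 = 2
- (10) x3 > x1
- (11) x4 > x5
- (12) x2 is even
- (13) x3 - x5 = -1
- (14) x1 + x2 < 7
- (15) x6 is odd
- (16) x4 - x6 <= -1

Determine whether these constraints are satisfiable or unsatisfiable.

Unsatisfiable

Constraints 5, 6, 11, and 16 give x4 < x6, x6 ≤ x3, x3 ≤ x5, x5 < x4. Chaining: x4 < x6 ≤ x3 ≤ x5 < x4, which forces x4 < x4 — impossible.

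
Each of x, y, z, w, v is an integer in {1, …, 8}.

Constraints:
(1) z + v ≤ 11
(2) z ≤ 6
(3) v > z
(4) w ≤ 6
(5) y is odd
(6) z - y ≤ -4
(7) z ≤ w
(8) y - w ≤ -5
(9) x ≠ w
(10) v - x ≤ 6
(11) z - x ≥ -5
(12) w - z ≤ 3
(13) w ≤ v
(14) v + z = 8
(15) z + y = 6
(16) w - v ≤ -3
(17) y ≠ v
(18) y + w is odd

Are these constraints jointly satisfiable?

Constraints 6, 8, 10, 11, and 16 give x − v ≥ -6, v − w ≥ 3, w − y ≥ 5, y − z ≥ 4, z − x ≥ -5.
Adding all 5 inequalities: the left sides telescope to 0, and the right sides sum to (-6) + 3 + 5 + 4 + (-5) = 1. So 0 ≥ 1, which is false.

Unsatisfiable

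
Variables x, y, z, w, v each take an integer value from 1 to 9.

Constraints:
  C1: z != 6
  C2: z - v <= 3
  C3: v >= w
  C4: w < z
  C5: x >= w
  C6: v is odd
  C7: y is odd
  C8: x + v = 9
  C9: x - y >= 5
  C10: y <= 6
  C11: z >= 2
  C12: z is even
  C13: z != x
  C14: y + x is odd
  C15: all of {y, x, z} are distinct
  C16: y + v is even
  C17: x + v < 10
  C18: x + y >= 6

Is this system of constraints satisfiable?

Satisfiable

Setting (x, y, z, w, v) = (8, 1, 2, 1, 1) satisfies everything: constraint 2: z - v = 1; constraint 8: x + v = 9; constraint 9: x - y = 7, and the others follow.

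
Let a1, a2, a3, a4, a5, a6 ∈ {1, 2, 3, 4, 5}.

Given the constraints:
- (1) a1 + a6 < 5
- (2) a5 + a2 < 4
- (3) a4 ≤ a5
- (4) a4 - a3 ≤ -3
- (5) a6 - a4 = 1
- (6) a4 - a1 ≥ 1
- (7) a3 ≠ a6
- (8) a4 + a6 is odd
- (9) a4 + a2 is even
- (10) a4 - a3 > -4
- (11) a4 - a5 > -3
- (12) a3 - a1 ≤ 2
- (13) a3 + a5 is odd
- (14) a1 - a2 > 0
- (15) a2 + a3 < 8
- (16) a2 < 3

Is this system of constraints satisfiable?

Unsatisfiable

Constraints 4, 6, and 12 give a3 − a4 ≥ 3, a4 − a1 ≥ 1, a1 − a3 ≥ -2.
Adding all 3 inequalities: the left sides telescope to 0, and the right sides sum to 3 + 1 + (-2) = 2. So 0 ≥ 2, which is false.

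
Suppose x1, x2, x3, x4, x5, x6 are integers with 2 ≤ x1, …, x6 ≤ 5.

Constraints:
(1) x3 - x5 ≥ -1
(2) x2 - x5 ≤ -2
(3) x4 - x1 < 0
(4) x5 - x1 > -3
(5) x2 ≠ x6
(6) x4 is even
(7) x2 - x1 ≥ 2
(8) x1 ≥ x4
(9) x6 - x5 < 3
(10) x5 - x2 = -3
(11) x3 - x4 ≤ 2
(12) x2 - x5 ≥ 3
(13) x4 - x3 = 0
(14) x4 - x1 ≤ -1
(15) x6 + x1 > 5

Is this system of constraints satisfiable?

Unsatisfiable

Constraints 1, 2, 7, 11, and 14 give x4 − x3 ≥ -2, x3 − x5 ≥ -1, x5 − x2 ≥ 2, x2 − x1 ≥ 2, x1 − x4 ≥ 1.
Adding all 5 inequalities: the left sides telescope to 0, and the right sides sum to (-2) + (-1) + 2 + 2 + 1 = 2. So 0 ≥ 2, which is false.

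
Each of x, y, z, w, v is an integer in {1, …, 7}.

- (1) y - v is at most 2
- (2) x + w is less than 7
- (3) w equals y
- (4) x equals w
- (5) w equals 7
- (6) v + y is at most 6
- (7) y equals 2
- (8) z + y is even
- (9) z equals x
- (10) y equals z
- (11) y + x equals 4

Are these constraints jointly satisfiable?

Constraint 7 fixes y = 2 and constraint 5 fixes w = 7. Constraints 4, 9, and 10 give y = z = x = w, so y = w. But 2 ≠ 7 — contradiction.

Unsatisfiable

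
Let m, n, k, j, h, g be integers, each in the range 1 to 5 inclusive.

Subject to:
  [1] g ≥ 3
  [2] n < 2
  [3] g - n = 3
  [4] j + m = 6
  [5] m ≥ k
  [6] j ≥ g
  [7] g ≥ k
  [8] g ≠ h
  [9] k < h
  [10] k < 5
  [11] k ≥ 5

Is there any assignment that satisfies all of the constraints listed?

Unsatisfiable

From constraints 1 and 6: j ≥ g ≥ 3. From constraints 5 and 11: m ≥ k ≥ 5. Hence j + m ≥ 8. But constraint 4 requires j + m = 6, and 6 < 8. Contradiction.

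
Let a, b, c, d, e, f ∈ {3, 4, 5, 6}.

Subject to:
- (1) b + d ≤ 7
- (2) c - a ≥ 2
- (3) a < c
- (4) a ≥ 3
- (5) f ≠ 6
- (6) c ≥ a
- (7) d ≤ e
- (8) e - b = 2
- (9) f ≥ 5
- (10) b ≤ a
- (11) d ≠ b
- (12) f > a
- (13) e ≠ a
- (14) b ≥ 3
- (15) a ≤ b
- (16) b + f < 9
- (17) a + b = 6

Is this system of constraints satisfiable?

Setting (a, b, c, d, e, f) = (3, 3, 5, 4, 5, 5) satisfies everything: constraint 1: b + d = 7; constraint 2: c - a = 2; constraint 8: e - b = 2, and the others follow.

Satisfiable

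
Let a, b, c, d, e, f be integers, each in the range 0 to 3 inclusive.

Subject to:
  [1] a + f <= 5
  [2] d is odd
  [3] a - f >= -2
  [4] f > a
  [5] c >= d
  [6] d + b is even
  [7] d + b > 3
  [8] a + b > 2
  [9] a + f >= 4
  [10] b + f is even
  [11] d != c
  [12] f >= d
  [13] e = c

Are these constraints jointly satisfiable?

One satisfying assignment is a = 1, b = 3, c = 3, d = 1, e = 3, f = 3.
For the less obvious constraints — constraint 1: a + f = 4; constraint 3: a - f = -2; constraint 7: d + b = 4 — and the others hold by inspection.

Satisfiable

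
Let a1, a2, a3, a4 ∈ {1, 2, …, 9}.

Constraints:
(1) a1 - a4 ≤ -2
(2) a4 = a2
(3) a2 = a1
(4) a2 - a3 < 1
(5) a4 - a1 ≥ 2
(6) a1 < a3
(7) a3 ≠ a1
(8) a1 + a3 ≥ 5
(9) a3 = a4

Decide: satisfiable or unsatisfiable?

From constraints 2, 3, and 9, a3 = a4 = a2 = a1, so a3 = a1. But constraint 7 says a3 ≠ a1. Contradiction.

Unsatisfiable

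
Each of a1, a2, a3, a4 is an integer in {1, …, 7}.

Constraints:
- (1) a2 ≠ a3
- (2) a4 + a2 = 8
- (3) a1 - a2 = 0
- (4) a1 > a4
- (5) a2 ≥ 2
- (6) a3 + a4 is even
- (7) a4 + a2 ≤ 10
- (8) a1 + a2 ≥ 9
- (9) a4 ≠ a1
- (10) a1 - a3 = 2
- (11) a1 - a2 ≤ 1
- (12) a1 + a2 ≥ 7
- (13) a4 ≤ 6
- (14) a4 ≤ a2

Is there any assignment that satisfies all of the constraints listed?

Satisfiable

The assignment a1 = 5, a2 = 5, a3 = 3, a4 = 3 works:
  constraint 2 holds since a4 + a2 = 8.
  constraint 3 holds since a1 - a2 = 0.
  constraint 7 holds since a4 + a2 = 8.
The rest check out directly.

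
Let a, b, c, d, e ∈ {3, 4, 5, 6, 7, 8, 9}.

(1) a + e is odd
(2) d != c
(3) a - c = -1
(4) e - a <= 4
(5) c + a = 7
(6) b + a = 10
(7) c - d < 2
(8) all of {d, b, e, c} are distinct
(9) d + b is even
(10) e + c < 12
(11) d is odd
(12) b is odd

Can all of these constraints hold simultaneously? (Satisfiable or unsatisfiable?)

One satisfying assignment is a = 3, b = 7, c = 4, d = 3, e = 6.
For the less obvious constraints — constraint 3: a - c = -1; constraint 4: e - a = 3; constraint 5: c + a = 7 — and the others hold by inspection.

Satisfiable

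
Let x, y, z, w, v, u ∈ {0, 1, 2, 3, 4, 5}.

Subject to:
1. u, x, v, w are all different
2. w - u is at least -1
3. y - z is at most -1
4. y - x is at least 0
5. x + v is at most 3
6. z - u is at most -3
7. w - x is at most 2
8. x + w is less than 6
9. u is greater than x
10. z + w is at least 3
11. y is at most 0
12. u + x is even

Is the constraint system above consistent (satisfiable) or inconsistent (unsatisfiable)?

Constraints 2, 3, 4, 6, and 7 give u − z ≥ 3, z − y ≥ 1, y − x ≥ 0, x − w ≥ -2, w − u ≥ -1.
Adding all 5 inequalities: the left sides telescope to 0, and the right sides sum to 3 + 1 + 0 + (-2) + (-1) = 1. So 0 ≥ 1, which is false.

Unsatisfiable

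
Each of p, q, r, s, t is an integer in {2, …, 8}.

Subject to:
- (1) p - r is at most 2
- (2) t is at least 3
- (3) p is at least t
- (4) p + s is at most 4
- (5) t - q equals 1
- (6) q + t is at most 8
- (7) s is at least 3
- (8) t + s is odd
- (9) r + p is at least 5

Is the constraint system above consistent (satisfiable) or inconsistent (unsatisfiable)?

From constraints 2 and 3: p ≥ t ≥ 3. From constraint 7: s ≥ 3. Hence p + s ≥ 6. But constraint 4 requires p + s ≤ 4, and 4 < 6. Contradiction.

Unsatisfiable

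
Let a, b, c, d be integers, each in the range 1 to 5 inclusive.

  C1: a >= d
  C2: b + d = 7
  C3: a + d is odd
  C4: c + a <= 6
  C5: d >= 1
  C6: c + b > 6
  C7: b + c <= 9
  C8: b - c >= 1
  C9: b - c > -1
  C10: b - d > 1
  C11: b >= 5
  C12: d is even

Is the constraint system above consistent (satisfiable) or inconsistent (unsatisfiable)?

Setting (a, b, c, d) = (3, 5, 3, 2) satisfies everything: constraint 2: b + d = 7; constraint 4: c + a = 6; constraint 6: c + b = 8, and the others follow.

Satisfiable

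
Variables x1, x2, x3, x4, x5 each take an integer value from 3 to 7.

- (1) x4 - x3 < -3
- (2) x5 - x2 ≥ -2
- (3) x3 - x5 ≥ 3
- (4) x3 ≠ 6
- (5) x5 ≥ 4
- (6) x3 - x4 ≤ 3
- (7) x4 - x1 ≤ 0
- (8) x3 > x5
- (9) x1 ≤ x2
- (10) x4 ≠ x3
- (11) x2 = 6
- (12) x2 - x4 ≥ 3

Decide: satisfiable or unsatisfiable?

Unsatisfiable

Constraints 2, 3, 6, and 12 give x2 − x4 ≥ 3, x4 − x3 ≥ -3, x3 − x5 ≥ 3, x5 − x2 ≥ -2.
Adding all 4 inequalities: the left sides telescope to 0, and the right sides sum to 3 + (-3) + 3 + (-2) = 1. So 0 ≥ 1, which is false.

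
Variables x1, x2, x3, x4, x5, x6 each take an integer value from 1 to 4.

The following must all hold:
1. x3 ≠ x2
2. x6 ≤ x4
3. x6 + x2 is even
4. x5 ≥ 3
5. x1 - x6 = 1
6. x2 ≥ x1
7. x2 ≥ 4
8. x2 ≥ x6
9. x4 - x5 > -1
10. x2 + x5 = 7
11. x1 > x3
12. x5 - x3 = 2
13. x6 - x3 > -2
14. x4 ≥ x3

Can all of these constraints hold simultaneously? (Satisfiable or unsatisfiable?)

Take x1 = 3, x2 = 4, x3 = 1, x4 = 3, x5 = 3, x6 = 2. Then constraint 5: x1 - x6 = 1; constraint 9: x4 - x5 = 0; constraint 10: x2 + x5 = 7, and every other listed constraint is also met.

Satisfiable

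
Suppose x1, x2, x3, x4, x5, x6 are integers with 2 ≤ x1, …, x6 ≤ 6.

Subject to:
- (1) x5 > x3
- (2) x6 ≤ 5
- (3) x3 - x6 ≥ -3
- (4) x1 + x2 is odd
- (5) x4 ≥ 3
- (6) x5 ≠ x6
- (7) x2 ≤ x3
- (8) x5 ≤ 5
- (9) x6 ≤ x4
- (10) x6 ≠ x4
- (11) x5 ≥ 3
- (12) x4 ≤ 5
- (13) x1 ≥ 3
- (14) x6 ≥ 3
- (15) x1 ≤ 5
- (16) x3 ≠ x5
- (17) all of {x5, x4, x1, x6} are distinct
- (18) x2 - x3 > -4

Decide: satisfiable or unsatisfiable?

Constraints 2, 5, 8, 11, 12, 13, 14, and 15 confine each of x5, x4, x1, x6 to the 3 values {3, …, 5}.
Constraint 17 requires all 4 of them to be distinct, but only 3 values are available — impossible by the pigeonhole principle.

Unsatisfiable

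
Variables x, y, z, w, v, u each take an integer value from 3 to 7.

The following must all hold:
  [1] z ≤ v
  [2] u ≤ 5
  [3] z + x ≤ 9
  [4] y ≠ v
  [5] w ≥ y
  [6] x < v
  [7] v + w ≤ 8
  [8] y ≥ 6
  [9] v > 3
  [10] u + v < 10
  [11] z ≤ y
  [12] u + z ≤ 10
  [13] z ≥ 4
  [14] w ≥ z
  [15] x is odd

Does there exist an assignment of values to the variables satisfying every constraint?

Unsatisfiable

From constraints 1 and 13: v ≥ z ≥ 4. From constraints 5 and 8: w ≥ y ≥ 6. Hence v + w ≥ 10. But constraint 7 requires v + w ≤ 8, and 8 < 10. Contradiction.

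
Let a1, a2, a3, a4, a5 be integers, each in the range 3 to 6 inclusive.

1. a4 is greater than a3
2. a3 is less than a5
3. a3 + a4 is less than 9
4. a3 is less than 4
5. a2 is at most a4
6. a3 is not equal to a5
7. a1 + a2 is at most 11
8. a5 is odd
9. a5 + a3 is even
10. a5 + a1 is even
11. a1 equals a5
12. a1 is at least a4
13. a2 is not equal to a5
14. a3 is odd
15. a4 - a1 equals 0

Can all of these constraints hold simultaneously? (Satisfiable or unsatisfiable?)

The assignment a1 = 5, a2 = 3, a3 = 3, a4 = 5, a5 = 5 works:
  constraint 3 holds since a3 + a4 = 8.
  constraint 7 holds since a1 + a2 = 8.
The rest check out directly.

Satisfiable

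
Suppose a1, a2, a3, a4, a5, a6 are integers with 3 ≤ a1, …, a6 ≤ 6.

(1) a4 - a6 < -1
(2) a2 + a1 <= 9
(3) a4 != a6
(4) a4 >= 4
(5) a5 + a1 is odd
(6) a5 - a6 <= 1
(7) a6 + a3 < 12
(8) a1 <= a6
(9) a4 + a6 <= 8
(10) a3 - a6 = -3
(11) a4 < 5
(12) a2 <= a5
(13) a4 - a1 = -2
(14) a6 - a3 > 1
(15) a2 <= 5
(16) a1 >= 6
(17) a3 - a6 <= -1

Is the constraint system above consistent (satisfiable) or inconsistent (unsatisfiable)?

Unsatisfiable

From constraint 4: a4 ≥ 4. From constraints 8 and 16: a6 ≥ a1 ≥ 6. Hence a4 + a6 ≥ 10. But constraint 9 requires a4 + a6 ≤ 8, and 8 < 10. Contradiction.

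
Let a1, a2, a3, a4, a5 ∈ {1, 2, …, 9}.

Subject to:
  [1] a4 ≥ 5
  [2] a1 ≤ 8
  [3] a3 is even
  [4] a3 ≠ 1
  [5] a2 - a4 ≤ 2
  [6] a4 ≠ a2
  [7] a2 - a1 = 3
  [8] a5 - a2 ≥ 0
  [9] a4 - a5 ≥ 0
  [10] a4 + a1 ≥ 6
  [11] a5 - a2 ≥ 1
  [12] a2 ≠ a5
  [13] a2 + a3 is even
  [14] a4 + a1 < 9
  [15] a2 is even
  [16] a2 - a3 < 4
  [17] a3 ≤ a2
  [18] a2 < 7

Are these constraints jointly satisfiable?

Satisfiable

Try a1 = 1, a2 = 4, a3 = 2, a4 = 5, a5 = 5.
Check constraint 5: a2 - a4 = -1; constraint 7: a2 - a1 = 3; constraint 8: a5 - a2 = 1. The remaining constraints are straightforward to verify.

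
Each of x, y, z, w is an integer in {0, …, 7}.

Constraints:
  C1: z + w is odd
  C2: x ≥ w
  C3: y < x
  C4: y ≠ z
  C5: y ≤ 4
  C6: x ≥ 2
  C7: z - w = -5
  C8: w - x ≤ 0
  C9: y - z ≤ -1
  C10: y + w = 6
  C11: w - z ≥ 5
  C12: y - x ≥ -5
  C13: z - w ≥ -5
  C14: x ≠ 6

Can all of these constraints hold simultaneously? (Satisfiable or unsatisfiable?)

Constraints 8, 9, 11, and 12 give y − x ≥ -5, x − w ≥ 0, w − z ≥ 5, z − y ≥ 1.
Adding all 4 inequalities: the left sides telescope to 0, and the right sides sum to (-5) + 0 + 5 + 1 = 1. So 0 ≥ 1, which is false.

Unsatisfiable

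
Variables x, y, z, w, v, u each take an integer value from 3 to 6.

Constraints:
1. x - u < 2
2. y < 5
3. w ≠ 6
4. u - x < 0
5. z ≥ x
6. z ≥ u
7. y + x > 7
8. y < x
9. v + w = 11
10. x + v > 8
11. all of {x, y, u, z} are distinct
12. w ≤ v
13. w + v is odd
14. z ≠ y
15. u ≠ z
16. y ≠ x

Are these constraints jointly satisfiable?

Setting (x, y, z, w, v, u) = (5, 3, 6, 5, 6, 4) satisfies everything: constraint 1: x - u = 1; constraint 4: u - x = -1; constraint 7: y + x = 8, and the others follow.

Satisfiable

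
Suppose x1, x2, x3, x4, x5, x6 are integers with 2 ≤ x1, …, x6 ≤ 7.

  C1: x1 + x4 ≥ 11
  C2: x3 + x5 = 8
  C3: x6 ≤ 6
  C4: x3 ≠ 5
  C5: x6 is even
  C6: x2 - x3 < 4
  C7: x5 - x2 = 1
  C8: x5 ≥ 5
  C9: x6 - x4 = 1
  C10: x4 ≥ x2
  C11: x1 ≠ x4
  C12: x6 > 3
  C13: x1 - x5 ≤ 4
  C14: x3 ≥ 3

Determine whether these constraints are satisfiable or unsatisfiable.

Take x1 = 7, x2 = 4, x3 = 3, x4 = 5, x5 = 5, x6 = 6. Then constraint 1: x1 + x4 = 12; constraint 2: x3 + x5 = 8, and every other listed constraint is also met.

Satisfiable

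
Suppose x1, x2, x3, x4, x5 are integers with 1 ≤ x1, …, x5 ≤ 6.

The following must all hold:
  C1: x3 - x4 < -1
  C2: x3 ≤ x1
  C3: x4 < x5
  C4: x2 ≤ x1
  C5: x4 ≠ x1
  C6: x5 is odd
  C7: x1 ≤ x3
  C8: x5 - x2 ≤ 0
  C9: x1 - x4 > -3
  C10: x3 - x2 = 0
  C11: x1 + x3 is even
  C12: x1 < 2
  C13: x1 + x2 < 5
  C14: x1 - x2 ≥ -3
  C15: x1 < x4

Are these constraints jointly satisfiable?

Unsatisfiable

Constraints 3, 4, 8, and 15 give x1 < x4, x4 < x5, x5 ≤ x2, x2 ≤ x1. Chaining: x1 < x4 < x5 ≤ x2 ≤ x1, which forces x1 < x1 — impossible.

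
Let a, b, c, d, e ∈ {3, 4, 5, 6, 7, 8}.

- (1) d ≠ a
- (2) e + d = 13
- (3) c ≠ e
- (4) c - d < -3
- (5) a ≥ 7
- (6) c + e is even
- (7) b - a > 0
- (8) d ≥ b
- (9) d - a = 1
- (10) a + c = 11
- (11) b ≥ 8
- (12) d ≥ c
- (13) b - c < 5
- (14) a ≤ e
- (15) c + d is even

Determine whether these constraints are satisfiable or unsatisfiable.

Unsatisfiable

From constraints 5 and 14: e ≥ a ≥ 7. From constraints 8 and 11: d ≥ b ≥ 8. Hence e + d ≥ 15. But constraint 2 requires e + d = 13, and 13 < 15. Contradiction.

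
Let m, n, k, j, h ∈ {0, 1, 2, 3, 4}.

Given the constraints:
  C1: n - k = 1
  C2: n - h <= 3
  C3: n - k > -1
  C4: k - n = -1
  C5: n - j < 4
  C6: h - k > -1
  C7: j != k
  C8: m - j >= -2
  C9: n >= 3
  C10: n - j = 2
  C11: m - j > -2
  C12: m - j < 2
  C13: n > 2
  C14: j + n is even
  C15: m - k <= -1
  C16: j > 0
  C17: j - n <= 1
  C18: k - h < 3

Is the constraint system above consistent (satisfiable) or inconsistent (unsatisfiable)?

Try m = 2, n = 4, k = 3, j = 2, h = 3.
Check constraint 1: n - k = 1; constraint 2: n - h = 1. The remaining constraints are straightforward to verify.

Satisfiable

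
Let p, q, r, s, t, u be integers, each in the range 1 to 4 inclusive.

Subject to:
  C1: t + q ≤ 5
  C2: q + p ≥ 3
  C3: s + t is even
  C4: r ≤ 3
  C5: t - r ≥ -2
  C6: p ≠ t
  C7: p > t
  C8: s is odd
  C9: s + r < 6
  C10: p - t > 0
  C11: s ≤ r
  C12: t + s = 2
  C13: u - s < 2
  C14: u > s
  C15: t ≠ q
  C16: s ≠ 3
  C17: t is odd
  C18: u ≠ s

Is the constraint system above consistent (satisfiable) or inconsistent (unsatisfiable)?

Try p = 2, q = 2, r = 2, s = 1, t = 1, u = 2.
Check constraint 1: t + q = 3; constraint 2: q + p = 4. The remaining constraints are straightforward to verify.

Satisfiable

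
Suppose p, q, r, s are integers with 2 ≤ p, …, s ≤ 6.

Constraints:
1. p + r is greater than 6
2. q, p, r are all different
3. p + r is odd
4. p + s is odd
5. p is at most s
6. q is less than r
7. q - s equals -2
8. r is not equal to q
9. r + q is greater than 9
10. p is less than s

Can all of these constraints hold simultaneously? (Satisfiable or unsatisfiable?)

Setting (p, q, r, s) = (3, 4, 6, 6) satisfies everything: constraint 1: p + r = 9; constraint 7: q - s = -2, and the others follow.

Satisfiable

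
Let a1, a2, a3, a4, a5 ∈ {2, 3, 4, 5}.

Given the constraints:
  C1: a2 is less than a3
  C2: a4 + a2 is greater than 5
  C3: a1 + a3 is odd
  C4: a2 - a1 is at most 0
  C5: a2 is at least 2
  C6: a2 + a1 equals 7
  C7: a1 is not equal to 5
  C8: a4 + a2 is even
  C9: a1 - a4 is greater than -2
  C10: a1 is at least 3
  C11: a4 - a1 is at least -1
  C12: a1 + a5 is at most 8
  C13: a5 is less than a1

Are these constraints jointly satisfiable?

Satisfiable

Try a1 = 4, a2 = 3, a3 = 5, a4 = 5, a5 = 2.
Check constraint 2: a4 + a2 = 8; constraint 4: a2 - a1 = -1; constraint 6: a2 + a1 = 7. The remaining constraints are straightforward to verify.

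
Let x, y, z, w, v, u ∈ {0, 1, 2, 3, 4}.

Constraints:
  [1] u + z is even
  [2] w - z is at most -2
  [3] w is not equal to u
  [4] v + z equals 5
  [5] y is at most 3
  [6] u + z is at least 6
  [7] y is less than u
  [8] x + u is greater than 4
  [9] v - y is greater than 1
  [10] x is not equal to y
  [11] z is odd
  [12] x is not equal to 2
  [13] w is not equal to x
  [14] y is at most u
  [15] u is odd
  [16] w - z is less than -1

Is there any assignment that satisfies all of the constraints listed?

Satisfiable

Setting (x, y, z, w, v, u) = (3, 0, 3, 0, 2, 3) satisfies everything: constraint 2: w - z = -3; constraint 4: v + z = 5, and the others follow.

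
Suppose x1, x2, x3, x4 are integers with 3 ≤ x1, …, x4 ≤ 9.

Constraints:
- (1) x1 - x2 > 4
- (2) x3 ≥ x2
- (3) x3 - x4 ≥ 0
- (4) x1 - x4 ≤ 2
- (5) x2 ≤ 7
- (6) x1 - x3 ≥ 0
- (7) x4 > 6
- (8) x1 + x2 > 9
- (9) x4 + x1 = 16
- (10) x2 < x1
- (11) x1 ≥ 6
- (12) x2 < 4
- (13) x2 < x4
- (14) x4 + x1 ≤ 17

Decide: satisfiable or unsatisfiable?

Satisfiable

Try x1 = 9, x2 = 3, x3 = 9, x4 = 7.
Check constraint 1: x1 - x2 = 6; constraint 3: x3 - x4 = 2. The remaining constraints are straightforward to verify.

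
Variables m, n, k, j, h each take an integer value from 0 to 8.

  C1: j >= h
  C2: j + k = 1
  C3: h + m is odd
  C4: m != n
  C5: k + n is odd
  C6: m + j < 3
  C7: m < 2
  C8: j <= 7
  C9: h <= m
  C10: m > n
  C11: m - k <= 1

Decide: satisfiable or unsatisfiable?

The assignment m = 1, n = 0, k = 1, j = 0, h = 0 works:
  constraint 2 holds since j + k = 1.
  constraint 6 holds since m + j = 1.
The rest check out directly.

Satisfiable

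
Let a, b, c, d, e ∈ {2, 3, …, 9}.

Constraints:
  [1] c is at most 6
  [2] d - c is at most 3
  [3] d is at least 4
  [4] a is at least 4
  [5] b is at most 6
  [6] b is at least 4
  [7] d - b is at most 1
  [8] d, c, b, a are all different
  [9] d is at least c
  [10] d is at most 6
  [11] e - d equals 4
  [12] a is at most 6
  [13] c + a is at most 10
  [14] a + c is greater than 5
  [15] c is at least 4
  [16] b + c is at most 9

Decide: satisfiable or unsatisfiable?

Constraints 1, 3, 4, 5, 6, 10, 12, and 15 confine each of d, c, b, a to the 3 values {4, …, 6}.
Constraint 8 requires all 4 of them to be distinct, but only 3 values are available — impossible by the pigeonhole principle.

Unsatisfiable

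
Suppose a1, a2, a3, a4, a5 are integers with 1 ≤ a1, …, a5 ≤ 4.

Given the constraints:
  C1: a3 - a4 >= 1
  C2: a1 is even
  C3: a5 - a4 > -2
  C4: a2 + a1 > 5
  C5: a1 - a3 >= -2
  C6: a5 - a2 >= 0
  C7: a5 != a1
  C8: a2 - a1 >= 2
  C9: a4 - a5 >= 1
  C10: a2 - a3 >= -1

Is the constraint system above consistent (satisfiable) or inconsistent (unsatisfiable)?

Unsatisfiable

Constraints 1, 5, 6, 8, and 9 give a1 − a3 ≥ -2, a3 − a4 ≥ 1, a4 − a5 ≥ 1, a5 − a2 ≥ 0, a2 − a1 ≥ 2.
Adding all 5 inequalities: the left sides telescope to 0, and the right sides sum to (-2) + 1 + 1 + 0 + 2 = 2. So 0 ≥ 2, which is false.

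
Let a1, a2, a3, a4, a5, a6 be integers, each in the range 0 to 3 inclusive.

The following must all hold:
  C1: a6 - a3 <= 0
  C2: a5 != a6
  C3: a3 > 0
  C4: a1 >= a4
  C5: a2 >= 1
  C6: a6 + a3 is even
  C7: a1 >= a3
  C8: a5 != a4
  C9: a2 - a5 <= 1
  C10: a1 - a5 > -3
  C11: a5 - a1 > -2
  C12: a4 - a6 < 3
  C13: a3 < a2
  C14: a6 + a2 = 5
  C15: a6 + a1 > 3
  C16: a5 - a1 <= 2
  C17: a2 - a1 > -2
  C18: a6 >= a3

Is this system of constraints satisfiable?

Try a1 = 2, a2 = 3, a3 = 2, a4 = 2, a5 = 3, a6 = 2.
Check constraint 1: a6 - a3 = 0; constraint 9: a2 - a5 = 0; constraint 10: a1 - a5 = -1. The remaining constraints are straightforward to verify.

Satisfiable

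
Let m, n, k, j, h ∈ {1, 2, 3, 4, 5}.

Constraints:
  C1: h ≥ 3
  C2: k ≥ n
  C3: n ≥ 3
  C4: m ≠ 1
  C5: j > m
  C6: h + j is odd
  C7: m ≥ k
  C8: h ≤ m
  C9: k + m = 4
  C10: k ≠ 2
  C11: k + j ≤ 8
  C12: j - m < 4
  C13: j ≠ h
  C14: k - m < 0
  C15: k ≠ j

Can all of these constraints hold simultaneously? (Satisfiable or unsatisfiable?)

Unsatisfiable

From constraints 2 and 3: k ≥ n ≥ 3. From constraints 1 and 8: m ≥ h ≥ 3. Hence k + m ≥ 6. But constraint 9 requires k + m = 4, and 4 < 6. Contradiction.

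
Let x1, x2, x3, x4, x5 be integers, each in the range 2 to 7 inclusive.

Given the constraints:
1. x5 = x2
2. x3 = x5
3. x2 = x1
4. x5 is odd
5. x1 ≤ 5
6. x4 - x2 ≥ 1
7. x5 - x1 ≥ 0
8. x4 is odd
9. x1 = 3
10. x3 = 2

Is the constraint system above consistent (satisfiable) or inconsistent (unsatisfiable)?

Constraint 10 fixes x3 = 2 and constraint 9 fixes x1 = 3. Constraints 1, 2, and 3 give x3 = x5 = x2 = x1, so x3 = x1. But 2 ≠ 3 — contradiction.

Unsatisfiable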